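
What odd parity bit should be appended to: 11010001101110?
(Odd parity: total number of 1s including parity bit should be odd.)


Number of 1s in data: 8
Parity bit: 1

1


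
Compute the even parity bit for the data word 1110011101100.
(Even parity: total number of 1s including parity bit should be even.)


Number of 1s in data: 8
Parity bit: 0

0


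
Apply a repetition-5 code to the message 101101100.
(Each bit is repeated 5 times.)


Each bit -> 5 copies

111110000011111111110000011111111110000000000


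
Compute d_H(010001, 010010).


XOR: 000011
Count of 1s: 2

2


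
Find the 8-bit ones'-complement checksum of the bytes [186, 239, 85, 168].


Sum = 678 mod 256 = 166
Complement = 89

89


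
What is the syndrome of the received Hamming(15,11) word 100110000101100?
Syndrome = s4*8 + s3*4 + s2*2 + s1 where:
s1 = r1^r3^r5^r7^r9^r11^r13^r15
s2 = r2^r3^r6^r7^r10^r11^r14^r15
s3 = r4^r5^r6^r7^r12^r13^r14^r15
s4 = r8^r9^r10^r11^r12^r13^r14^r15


s1=1, s2=1, s3=0, s4=1

Syndrome = 11 (error at position 11)


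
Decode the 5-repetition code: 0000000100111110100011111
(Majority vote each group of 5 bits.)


Groups: 00000, 00100, 11111, 01000, 11111
Majority votes: 00101

00101


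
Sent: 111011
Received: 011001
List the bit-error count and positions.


XOR: 100010

2 error(s) at position(s): 0, 4


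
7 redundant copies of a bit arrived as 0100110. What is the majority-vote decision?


Ones: 3 out of 7
Threshold: 4

0 (3/7 voted 1)


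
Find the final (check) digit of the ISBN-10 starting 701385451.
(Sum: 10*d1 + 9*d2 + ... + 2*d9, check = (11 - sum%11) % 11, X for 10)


Weighted sum: 205
205 mod 11 = 7

Check digit: 4


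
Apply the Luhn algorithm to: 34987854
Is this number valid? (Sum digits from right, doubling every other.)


Luhn sum = 45
45 mod 10 = 5

Invalid (Luhn sum mod 10 = 5)


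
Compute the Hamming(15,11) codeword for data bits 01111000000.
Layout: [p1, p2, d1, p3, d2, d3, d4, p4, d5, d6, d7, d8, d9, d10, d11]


Parity bits: p1=1, p2=0, p3=1, p4=1

100111111000000


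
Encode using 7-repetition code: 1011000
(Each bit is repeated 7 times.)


Each bit -> 7 copies

1111111000000011111111111111000000000000000000000


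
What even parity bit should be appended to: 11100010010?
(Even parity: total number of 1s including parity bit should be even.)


Number of 1s in data: 5
Parity bit: 1

1


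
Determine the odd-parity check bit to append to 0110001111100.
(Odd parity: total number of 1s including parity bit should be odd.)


Number of 1s in data: 7
Parity bit: 0

0


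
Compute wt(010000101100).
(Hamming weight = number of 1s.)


Counting 1s in 010000101100

4


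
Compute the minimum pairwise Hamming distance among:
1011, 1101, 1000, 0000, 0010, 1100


Comparing all pairs, minimum distance: 1
Can detect 0 errors, correct 0 errors

1


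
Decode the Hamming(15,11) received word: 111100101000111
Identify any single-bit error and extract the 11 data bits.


Syndrome = 6: error at position 6

Data: 10111000111 (corrected bit 6)


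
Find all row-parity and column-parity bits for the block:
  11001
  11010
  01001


Row parities: 110
Column parities: 01010

Row P: 110, Col P: 01010, Corner: 0


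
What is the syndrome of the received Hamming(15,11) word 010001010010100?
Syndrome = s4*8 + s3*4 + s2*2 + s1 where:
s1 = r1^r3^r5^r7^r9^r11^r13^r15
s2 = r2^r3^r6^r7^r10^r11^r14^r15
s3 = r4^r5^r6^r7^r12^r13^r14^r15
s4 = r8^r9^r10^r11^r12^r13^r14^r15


s1=0, s2=1, s3=0, s4=1

Syndrome = 10 (error at position 10)


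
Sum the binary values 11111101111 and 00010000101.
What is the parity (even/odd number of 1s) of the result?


11111101111 = 2031
00010000101 = 133
Sum = 2164 = 100001110100
1s count = 5

odd parity (5 ones in 100001110100)


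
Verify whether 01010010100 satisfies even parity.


Number of 1s: 4

Yes, parity is correct (4 ones)


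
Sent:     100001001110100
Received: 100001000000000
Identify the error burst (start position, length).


XOR: 000000001110100

Burst at position 8, length 5


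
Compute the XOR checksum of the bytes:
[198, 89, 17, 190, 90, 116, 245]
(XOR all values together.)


XOR chain: 198 ^ 89 ^ 17 ^ 190 ^ 90 ^ 116 ^ 245 = 235

235


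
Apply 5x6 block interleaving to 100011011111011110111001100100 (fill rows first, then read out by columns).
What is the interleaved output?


Matrix:
  100011
  011111
  011110
  111001
  100100
Read columns: 100110111001110011011110011010

100110111001110011011110011010


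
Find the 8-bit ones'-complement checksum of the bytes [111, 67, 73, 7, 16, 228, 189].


Sum = 691 mod 256 = 179
Complement = 76

76


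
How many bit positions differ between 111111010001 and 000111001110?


XOR: 111000011111
Count of 1s: 8

8


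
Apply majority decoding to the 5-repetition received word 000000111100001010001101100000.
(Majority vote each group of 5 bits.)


Groups: 00000, 01111, 00001, 01000, 11011, 00000
Majority votes: 010010

010010


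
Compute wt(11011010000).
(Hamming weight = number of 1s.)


Counting 1s in 11011010000

5


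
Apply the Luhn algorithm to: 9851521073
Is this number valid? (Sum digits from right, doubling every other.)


Luhn sum = 32
32 mod 10 = 2

Invalid (Luhn sum mod 10 = 2)


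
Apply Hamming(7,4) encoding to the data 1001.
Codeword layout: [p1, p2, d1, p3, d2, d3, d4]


Parity bits: p1=0, p2=0, p3=1

0011001


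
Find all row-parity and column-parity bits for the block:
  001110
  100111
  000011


Row parities: 100
Column parities: 101010

Row P: 100, Col P: 101010, Corner: 1


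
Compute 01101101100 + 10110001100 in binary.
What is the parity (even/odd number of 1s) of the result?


01101101100 = 876
10110001100 = 1420
Sum = 2296 = 100011111000
1s count = 6

even parity (6 ones in 100011111000)


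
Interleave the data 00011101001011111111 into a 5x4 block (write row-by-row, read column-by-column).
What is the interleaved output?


Matrix:
  0001
  1101
  0010
  1111
  1111
Read columns: 01011010110011111011

01011010110011111011


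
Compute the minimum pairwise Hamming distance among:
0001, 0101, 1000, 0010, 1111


Comparing all pairs, minimum distance: 1
Can detect 0 errors, correct 0 errors

1


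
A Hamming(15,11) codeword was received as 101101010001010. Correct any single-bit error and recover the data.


Syndrome = 10: error at position 10

Data: 10100101010 (corrected bit 10)


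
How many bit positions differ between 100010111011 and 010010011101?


XOR: 110000100110
Count of 1s: 5

5


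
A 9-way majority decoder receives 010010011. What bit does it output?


Ones: 4 out of 9
Threshold: 5

0 (4/9 voted 1)


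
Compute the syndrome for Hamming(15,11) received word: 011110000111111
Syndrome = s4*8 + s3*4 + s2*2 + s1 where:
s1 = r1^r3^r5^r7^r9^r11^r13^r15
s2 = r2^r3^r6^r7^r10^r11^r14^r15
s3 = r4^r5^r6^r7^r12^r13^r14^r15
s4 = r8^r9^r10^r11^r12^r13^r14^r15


s1=1, s2=0, s3=0, s4=0

Syndrome = 1 (error at position 1)


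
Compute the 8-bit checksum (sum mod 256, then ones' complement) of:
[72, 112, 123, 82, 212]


Sum = 601 mod 256 = 89
Complement = 166

166


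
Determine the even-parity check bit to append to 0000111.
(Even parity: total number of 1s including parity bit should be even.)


Number of 1s in data: 3
Parity bit: 1

1


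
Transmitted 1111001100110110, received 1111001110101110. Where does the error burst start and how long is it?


XOR: 0000000010011000

Burst at position 8, length 5


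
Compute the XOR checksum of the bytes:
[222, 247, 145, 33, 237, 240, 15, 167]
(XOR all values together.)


XOR chain: 222 ^ 247 ^ 145 ^ 33 ^ 237 ^ 240 ^ 15 ^ 167 = 44

44


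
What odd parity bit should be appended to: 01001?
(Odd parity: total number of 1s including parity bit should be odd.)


Number of 1s in data: 2
Parity bit: 1

1


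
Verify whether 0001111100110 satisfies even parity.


Number of 1s: 7

No, parity error (7 ones)


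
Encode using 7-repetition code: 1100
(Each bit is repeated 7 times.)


Each bit -> 7 copies

1111111111111100000000000000


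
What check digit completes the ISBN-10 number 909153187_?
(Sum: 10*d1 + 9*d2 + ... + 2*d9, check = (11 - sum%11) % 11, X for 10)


Weighted sum: 256
256 mod 11 = 3

Check digit: 8


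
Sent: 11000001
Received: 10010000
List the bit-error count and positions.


XOR: 01010001

3 error(s) at position(s): 1, 3, 7


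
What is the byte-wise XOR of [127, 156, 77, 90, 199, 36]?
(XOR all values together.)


XOR chain: 127 ^ 156 ^ 77 ^ 90 ^ 199 ^ 36 = 23

23


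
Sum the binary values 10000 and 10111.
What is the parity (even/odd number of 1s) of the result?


10000 = 16
10111 = 23
Sum = 39 = 100111
1s count = 4

even parity (4 ones in 100111)


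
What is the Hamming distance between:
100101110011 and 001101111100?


XOR: 101000001111
Count of 1s: 6

6


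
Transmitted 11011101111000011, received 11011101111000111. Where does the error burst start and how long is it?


XOR: 00000000000000100

Burst at position 14, length 1


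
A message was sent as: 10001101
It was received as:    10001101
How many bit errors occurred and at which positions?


XOR: 00000000

0 errors (received matches sent)


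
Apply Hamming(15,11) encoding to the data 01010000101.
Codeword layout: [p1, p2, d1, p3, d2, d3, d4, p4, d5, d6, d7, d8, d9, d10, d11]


Parity bits: p1=0, p2=0, p3=0, p4=0

000010100000101


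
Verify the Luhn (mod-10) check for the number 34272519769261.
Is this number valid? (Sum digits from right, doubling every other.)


Luhn sum = 67
67 mod 10 = 7

Invalid (Luhn sum mod 10 = 7)


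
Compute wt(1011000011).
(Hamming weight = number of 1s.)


Counting 1s in 1011000011

5


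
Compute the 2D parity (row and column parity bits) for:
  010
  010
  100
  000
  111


Row parities: 11101
Column parities: 011

Row P: 11101, Col P: 011, Corner: 0


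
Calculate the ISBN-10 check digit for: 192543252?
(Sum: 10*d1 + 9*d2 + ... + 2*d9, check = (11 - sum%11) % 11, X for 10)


Weighted sum: 208
208 mod 11 = 10

Check digit: 1


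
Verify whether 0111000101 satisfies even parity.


Number of 1s: 5

No, parity error (5 ones)


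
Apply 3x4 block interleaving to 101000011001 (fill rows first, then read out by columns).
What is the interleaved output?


Matrix:
  1010
  0001
  1001
Read columns: 101000100011

101000100011


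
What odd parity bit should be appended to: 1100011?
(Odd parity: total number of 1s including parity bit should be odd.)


Number of 1s in data: 4
Parity bit: 1

1


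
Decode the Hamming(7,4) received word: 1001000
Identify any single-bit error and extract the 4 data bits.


Syndrome = 5: error at position 5

Data: 0100 (corrected bit 5)


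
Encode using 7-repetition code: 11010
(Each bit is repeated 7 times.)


Each bit -> 7 copies

11111111111111000000011111110000000


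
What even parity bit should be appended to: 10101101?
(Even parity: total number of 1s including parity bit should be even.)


Number of 1s in data: 5
Parity bit: 1

1


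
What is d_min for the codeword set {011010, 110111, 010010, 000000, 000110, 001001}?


Comparing all pairs, minimum distance: 1
Can detect 0 errors, correct 0 errors

1


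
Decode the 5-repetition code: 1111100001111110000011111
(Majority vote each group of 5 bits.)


Groups: 11111, 00001, 11111, 00000, 11111
Majority votes: 10101

10101


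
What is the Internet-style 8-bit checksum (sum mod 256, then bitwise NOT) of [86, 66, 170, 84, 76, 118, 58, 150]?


Sum = 808 mod 256 = 40
Complement = 215

215


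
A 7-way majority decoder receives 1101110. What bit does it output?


Ones: 5 out of 7
Threshold: 4

1 (5/7 voted 1)


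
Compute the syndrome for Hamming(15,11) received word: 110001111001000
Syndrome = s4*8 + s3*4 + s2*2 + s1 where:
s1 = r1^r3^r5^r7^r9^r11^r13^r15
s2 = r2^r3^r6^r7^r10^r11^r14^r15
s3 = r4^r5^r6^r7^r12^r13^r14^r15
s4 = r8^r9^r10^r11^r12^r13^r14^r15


s1=1, s2=1, s3=1, s4=1

Syndrome = 15 (error at position 15)


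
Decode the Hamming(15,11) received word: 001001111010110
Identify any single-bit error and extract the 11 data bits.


Syndrome = 11: error at position 11

Data: 10111000110 (corrected bit 11)


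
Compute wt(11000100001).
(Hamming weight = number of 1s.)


Counting 1s in 11000100001

4


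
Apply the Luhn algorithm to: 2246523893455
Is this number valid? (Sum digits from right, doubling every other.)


Luhn sum = 57
57 mod 10 = 7

Invalid (Luhn sum mod 10 = 7)


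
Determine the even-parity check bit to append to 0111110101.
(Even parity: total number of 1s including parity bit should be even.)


Number of 1s in data: 7
Parity bit: 1

1


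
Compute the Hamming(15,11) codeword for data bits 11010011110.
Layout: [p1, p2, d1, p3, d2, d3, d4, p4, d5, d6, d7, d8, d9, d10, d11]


Parity bits: p1=1, p2=0, p3=1, p4=0

101110100011110


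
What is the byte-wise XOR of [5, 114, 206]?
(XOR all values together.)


XOR chain: 5 ^ 114 ^ 206 = 185

185


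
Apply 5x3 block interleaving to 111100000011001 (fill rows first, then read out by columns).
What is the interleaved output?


Matrix:
  111
  100
  000
  011
  001
Read columns: 110001001010011

110001001010011


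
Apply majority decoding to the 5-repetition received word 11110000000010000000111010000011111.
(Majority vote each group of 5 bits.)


Groups: 11110, 00000, 00100, 00000, 11101, 00000, 11111
Majority votes: 1000101

1000101


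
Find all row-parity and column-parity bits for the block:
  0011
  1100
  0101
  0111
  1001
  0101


Row parities: 000100
Column parities: 0001

Row P: 000100, Col P: 0001, Corner: 1


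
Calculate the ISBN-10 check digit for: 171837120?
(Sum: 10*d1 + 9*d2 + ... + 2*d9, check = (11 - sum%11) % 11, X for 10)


Weighted sum: 200
200 mod 11 = 2

Check digit: 9


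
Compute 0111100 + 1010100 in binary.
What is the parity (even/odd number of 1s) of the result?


0111100 = 60
1010100 = 84
Sum = 144 = 10010000
1s count = 2

even parity (2 ones in 10010000)


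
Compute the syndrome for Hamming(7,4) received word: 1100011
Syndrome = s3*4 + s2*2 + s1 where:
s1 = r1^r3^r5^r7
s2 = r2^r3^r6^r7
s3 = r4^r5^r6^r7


s1=0, s2=1, s3=0

Syndrome = 2 (error at position 2)


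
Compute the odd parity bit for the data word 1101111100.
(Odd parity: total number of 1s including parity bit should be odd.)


Number of 1s in data: 7
Parity bit: 0

0


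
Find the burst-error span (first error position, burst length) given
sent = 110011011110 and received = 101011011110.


XOR: 011000000000

Burst at position 1, length 2


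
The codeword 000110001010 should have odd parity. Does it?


Number of 1s: 4

No, parity error (4 ones)


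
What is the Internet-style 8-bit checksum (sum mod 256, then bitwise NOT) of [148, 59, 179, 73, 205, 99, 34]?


Sum = 797 mod 256 = 29
Complement = 226

226


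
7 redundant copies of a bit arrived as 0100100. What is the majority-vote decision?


Ones: 2 out of 7
Threshold: 4

0 (2/7 voted 1)


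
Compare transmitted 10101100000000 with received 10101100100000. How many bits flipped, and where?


XOR: 00000000100000

1 error(s) at position(s): 8


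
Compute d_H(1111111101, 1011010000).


XOR: 0100101101
Count of 1s: 5

5


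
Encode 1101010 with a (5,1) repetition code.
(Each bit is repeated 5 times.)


Each bit -> 5 copies

11111111110000011111000001111100000


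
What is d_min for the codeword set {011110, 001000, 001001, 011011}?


Comparing all pairs, minimum distance: 1
Can detect 0 errors, correct 0 errors

1


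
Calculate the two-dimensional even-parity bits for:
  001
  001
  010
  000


Row parities: 1110
Column parities: 010

Row P: 1110, Col P: 010, Corner: 1


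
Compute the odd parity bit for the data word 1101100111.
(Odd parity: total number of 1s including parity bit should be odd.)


Number of 1s in data: 7
Parity bit: 0

0


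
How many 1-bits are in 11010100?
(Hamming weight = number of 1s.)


Counting 1s in 11010100

4


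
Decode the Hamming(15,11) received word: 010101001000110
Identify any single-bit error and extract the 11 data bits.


Syndrome = 10: error at position 10

Data: 00101100110 (corrected bit 10)


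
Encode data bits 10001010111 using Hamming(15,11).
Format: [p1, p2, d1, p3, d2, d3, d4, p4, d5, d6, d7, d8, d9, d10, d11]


Parity bits: p1=1, p2=0, p3=1, p4=1

101100011010111


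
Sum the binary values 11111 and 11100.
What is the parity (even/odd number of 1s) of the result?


11111 = 31
11100 = 28
Sum = 59 = 111011
1s count = 5

odd parity (5 ones in 111011)


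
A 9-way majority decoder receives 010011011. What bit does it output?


Ones: 5 out of 9
Threshold: 5

1 (5/9 voted 1)


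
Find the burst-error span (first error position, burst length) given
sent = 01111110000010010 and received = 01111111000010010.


XOR: 00000001000000000

Burst at position 7, length 1


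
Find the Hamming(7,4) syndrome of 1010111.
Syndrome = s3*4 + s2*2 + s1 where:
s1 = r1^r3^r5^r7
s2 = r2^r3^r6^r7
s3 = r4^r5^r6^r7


s1=0, s2=1, s3=1

Syndrome = 6 (error at position 6)


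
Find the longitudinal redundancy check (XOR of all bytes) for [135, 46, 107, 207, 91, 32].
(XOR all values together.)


XOR chain: 135 ^ 46 ^ 107 ^ 207 ^ 91 ^ 32 = 118

118


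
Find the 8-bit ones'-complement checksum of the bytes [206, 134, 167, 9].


Sum = 516 mod 256 = 4
Complement = 251

251


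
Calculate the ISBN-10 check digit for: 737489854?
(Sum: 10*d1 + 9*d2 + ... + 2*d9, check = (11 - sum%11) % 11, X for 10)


Weighted sum: 329
329 mod 11 = 10

Check digit: 1


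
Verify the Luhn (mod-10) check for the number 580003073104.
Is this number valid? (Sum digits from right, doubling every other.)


Luhn sum = 30
30 mod 10 = 0

Valid (Luhn sum mod 10 = 0)


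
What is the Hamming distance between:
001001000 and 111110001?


XOR: 110111001
Count of 1s: 6

6


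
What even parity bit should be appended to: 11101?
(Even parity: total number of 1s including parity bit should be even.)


Number of 1s in data: 4
Parity bit: 0

0


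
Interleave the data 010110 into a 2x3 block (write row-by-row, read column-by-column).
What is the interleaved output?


Matrix:
  010
  110
Read columns: 011100

011100


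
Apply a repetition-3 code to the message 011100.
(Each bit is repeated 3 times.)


Each bit -> 3 copies

000111111111000000


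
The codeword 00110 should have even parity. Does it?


Number of 1s: 2

Yes, parity is correct (2 ones)


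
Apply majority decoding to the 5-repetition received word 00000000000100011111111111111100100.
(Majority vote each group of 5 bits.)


Groups: 00000, 00000, 01000, 11111, 11111, 11111, 00100
Majority votes: 0001110

0001110


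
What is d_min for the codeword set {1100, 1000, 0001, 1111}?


Comparing all pairs, minimum distance: 1
Can detect 0 errors, correct 0 errors

1


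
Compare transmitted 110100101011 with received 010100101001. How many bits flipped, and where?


XOR: 100000000010

2 error(s) at position(s): 0, 10


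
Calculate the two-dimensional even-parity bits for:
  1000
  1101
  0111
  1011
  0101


Row parities: 11110
Column parities: 1100

Row P: 11110, Col P: 1100, Corner: 0


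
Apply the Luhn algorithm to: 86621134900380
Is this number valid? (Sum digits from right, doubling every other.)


Luhn sum = 50
50 mod 10 = 0

Valid (Luhn sum mod 10 = 0)


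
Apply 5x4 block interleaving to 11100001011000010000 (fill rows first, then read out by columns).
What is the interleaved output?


Matrix:
  1110
  0001
  0110
  0001
  0000
Read columns: 10000101001010001010

10000101001010001010


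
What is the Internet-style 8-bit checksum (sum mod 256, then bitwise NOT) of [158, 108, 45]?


Sum = 311 mod 256 = 55
Complement = 200

200


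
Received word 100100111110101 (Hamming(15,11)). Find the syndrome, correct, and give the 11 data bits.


Syndrome = 0: no error detected

Data: 00011110101 (no errors)


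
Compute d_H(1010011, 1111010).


XOR: 0101001
Count of 1s: 3

3


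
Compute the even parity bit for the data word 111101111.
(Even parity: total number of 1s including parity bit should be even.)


Number of 1s in data: 8
Parity bit: 0

0


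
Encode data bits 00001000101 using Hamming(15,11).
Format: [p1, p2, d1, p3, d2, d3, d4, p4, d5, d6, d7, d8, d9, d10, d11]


Parity bits: p1=1, p2=1, p3=0, p4=1

110000011000101


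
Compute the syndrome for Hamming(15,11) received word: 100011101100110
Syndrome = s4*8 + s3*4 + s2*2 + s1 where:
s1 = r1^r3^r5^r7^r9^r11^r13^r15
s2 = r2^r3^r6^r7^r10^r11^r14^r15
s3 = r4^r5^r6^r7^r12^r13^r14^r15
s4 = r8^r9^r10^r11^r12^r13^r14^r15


s1=1, s2=0, s3=1, s4=0

Syndrome = 5 (error at position 5)


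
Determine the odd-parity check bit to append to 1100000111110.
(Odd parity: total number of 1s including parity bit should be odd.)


Number of 1s in data: 7
Parity bit: 0

0


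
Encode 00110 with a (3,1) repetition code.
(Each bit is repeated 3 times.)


Each bit -> 3 copies

000000111111000


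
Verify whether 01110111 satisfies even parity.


Number of 1s: 6

Yes, parity is correct (6 ones)


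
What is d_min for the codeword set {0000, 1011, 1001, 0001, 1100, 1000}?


Comparing all pairs, minimum distance: 1
Can detect 0 errors, correct 0 errors

1


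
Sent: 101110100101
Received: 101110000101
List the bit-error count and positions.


XOR: 000000100000

1 error(s) at position(s): 6


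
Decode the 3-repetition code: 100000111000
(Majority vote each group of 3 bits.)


Groups: 100, 000, 111, 000
Majority votes: 0010

0010


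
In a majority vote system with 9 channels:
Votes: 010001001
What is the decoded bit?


Ones: 3 out of 9
Threshold: 5

0 (3/9 voted 1)


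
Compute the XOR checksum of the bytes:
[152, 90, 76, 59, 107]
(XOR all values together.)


XOR chain: 152 ^ 90 ^ 76 ^ 59 ^ 107 = 222

222


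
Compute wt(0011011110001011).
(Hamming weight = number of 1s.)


Counting 1s in 0011011110001011

9


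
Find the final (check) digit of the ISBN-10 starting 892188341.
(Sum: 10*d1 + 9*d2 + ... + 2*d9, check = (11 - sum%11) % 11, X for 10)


Weighted sum: 298
298 mod 11 = 1

Check digit: X


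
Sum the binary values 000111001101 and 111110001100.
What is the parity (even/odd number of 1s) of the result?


000111001101 = 461
111110001100 = 3980
Sum = 4441 = 1000101011001
1s count = 6

even parity (6 ones in 1000101011001)


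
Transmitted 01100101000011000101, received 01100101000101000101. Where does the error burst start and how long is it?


XOR: 00000000000110000000

Burst at position 11, length 2


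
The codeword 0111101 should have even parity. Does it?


Number of 1s: 5

No, parity error (5 ones)


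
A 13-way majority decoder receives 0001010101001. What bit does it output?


Ones: 5 out of 13
Threshold: 7

0 (5/13 voted 1)


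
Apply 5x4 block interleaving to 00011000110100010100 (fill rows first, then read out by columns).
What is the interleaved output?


Matrix:
  0001
  1000
  1101
  0001
  0100
Read columns: 01100001010000010110

01100001010000010110


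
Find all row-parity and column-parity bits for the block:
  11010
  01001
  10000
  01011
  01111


Row parities: 10110
Column parities: 00111

Row P: 10110, Col P: 00111, Corner: 1


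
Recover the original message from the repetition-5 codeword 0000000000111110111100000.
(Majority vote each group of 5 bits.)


Groups: 00000, 00000, 11111, 01111, 00000
Majority votes: 00110

00110


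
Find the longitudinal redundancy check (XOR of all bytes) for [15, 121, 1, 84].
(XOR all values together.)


XOR chain: 15 ^ 121 ^ 1 ^ 84 = 35

35


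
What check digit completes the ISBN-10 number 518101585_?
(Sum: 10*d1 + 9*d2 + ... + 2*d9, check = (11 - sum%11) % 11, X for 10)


Weighted sum: 189
189 mod 11 = 2

Check digit: 9


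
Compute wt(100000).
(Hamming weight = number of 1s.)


Counting 1s in 100000

1


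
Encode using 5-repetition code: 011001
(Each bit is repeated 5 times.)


Each bit -> 5 copies

000001111111111000000000011111


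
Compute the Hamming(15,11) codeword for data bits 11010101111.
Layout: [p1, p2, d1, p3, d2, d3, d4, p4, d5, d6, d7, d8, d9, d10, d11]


Parity bits: p1=1, p2=1, p3=0, p4=1

111010110101111


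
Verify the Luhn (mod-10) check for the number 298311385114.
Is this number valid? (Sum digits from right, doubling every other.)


Luhn sum = 48
48 mod 10 = 8

Invalid (Luhn sum mod 10 = 8)


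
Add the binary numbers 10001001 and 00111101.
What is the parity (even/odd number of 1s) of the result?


10001001 = 137
00111101 = 61
Sum = 198 = 11000110
1s count = 4

even parity (4 ones in 11000110)


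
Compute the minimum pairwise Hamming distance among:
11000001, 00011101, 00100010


Comparing all pairs, minimum distance: 5
Can detect 4 errors, correct 2 errors

5


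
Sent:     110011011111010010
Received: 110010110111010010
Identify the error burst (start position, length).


XOR: 000001101000000000

Burst at position 5, length 4


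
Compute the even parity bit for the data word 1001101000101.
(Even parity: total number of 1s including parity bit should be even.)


Number of 1s in data: 6
Parity bit: 0

0


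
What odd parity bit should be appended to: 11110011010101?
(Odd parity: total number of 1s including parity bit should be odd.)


Number of 1s in data: 9
Parity bit: 0

0


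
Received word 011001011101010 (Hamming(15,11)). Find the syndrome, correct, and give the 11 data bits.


Syndrome = 14: error at position 14

Data: 10101101000 (corrected bit 14)


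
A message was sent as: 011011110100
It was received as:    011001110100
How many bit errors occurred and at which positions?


XOR: 000010000000

1 error(s) at position(s): 4


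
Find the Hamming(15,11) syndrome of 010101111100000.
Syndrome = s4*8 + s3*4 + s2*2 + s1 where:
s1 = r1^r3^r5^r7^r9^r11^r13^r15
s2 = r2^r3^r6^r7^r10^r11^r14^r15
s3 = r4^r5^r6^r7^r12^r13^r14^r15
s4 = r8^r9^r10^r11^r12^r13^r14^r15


s1=0, s2=0, s3=1, s4=1

Syndrome = 12 (error at position 12)


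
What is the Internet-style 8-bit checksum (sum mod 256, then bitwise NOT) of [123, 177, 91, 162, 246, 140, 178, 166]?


Sum = 1283 mod 256 = 3
Complement = 252

252


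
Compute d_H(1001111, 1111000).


XOR: 0110111
Count of 1s: 5

5


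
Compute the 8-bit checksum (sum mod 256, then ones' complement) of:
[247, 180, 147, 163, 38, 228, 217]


Sum = 1220 mod 256 = 196
Complement = 59

59


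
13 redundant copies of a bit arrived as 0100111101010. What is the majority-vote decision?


Ones: 7 out of 13
Threshold: 7

1 (7/13 voted 1)


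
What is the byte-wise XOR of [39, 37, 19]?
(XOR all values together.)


XOR chain: 39 ^ 37 ^ 19 = 17

17


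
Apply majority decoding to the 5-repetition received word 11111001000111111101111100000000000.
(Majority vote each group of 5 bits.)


Groups: 11111, 00100, 01111, 11101, 11110, 00000, 00000
Majority votes: 1011100

1011100


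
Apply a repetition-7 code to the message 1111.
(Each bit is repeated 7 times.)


Each bit -> 7 copies

1111111111111111111111111111


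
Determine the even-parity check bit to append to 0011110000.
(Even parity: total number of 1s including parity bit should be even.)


Number of 1s in data: 4
Parity bit: 0

0


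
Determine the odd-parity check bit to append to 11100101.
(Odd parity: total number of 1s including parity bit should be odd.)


Number of 1s in data: 5
Parity bit: 0

0


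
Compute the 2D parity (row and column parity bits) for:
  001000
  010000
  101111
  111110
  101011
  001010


Row parities: 111100
Column parities: 101000

Row P: 111100, Col P: 101000, Corner: 0


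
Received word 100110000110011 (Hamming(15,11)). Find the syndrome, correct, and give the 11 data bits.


Syndrome = 0: no error detected

Data: 01000110011 (no errors)


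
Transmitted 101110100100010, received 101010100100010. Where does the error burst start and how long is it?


XOR: 000100000000000

Burst at position 3, length 1


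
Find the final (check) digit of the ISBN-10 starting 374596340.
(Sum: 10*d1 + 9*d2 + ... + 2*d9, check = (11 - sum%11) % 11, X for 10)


Weighted sum: 268
268 mod 11 = 4

Check digit: 7


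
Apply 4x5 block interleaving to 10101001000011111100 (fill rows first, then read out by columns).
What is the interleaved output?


Matrix:
  10101
  00100
  00111
  11100
Read columns: 10010001111100101010

10010001111100101010


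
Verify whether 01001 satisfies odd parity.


Number of 1s: 2

No, parity error (2 ones)


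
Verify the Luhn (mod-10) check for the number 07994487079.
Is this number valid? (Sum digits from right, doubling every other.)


Luhn sum = 62
62 mod 10 = 2

Invalid (Luhn sum mod 10 = 2)


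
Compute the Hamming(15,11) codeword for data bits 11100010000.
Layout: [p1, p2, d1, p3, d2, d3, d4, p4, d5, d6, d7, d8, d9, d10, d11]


Parity bits: p1=1, p2=1, p3=0, p4=1

111011010010000


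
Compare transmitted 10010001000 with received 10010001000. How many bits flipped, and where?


XOR: 00000000000

0 errors (received matches sent)


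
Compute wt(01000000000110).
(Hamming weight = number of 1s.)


Counting 1s in 01000000000110

3


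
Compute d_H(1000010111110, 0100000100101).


XOR: 1100010011011
Count of 1s: 7

7


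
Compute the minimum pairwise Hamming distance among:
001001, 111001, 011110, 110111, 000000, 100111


Comparing all pairs, minimum distance: 1
Can detect 0 errors, correct 0 errors

1


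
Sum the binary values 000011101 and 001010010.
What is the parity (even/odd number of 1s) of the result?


000011101 = 29
001010010 = 82
Sum = 111 = 1101111
1s count = 6

even parity (6 ones in 1101111)


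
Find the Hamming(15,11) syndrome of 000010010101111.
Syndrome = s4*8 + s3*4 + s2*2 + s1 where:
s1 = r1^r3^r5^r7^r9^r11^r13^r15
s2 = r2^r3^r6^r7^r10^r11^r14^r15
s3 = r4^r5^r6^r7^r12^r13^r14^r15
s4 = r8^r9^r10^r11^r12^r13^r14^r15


s1=1, s2=1, s3=1, s4=0

Syndrome = 7 (error at position 7)


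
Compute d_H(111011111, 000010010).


XOR: 111001101
Count of 1s: 6

6


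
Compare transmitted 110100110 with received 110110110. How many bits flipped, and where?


XOR: 000010000

1 error(s) at position(s): 4


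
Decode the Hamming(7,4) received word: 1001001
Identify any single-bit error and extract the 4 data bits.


Syndrome = 2: error at position 2

Data: 0001 (corrected bit 2)


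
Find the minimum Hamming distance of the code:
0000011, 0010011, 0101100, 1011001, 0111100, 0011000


Comparing all pairs, minimum distance: 1
Can detect 0 errors, correct 0 errors

1


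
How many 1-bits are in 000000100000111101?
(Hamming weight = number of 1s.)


Counting 1s in 000000100000111101

6


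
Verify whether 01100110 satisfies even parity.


Number of 1s: 4

Yes, parity is correct (4 ones)


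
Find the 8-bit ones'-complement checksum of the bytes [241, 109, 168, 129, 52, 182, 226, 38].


Sum = 1145 mod 256 = 121
Complement = 134

134


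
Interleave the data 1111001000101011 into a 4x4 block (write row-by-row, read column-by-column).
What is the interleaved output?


Matrix:
  1111
  0010
  0010
  1011
Read columns: 1001100011111001

1001100011111001


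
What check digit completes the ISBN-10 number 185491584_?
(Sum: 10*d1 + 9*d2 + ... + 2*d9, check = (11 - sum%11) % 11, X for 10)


Weighted sum: 261
261 mod 11 = 8

Check digit: 3


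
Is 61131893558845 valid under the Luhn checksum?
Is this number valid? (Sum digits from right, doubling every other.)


Luhn sum = 65
65 mod 10 = 5

Invalid (Luhn sum mod 10 = 5)


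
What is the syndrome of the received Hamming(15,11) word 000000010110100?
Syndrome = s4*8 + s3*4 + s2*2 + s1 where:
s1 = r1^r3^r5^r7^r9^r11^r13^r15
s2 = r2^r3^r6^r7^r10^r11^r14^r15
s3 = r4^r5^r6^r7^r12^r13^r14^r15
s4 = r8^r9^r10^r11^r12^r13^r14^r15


s1=0, s2=0, s3=1, s4=0

Syndrome = 4 (error at position 4)


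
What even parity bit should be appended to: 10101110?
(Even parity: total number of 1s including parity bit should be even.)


Number of 1s in data: 5
Parity bit: 1

1


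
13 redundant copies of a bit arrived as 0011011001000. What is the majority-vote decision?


Ones: 5 out of 13
Threshold: 7

0 (5/13 voted 1)


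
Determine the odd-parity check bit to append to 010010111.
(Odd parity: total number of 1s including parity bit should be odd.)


Number of 1s in data: 5
Parity bit: 0

0


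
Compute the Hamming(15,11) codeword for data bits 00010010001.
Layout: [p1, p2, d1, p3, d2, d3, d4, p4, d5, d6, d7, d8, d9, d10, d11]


Parity bits: p1=1, p2=1, p3=0, p4=0

110000100010001


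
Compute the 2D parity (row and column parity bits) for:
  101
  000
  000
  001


Row parities: 0001
Column parities: 100

Row P: 0001, Col P: 100, Corner: 1


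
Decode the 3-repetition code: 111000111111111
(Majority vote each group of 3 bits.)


Groups: 111, 000, 111, 111, 111
Majority votes: 10111

10111


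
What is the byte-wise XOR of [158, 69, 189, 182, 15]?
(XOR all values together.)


XOR chain: 158 ^ 69 ^ 189 ^ 182 ^ 15 = 223

223


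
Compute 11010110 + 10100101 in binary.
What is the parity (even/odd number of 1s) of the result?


11010110 = 214
10100101 = 165
Sum = 379 = 101111011
1s count = 7

odd parity (7 ones in 101111011)


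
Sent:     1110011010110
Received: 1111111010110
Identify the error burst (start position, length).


XOR: 0001100000000

Burst at position 3, length 2


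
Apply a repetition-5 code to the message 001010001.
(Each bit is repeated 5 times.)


Each bit -> 5 copies

000000000011111000001111100000000000000011111


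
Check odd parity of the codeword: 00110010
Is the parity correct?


Number of 1s: 3

Yes, parity is correct (3 ones)


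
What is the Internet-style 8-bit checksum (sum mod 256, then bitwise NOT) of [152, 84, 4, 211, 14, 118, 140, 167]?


Sum = 890 mod 256 = 122
Complement = 133

133


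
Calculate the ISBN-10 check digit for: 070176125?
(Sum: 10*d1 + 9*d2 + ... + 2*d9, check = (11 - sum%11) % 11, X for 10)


Weighted sum: 162
162 mod 11 = 8

Check digit: 3


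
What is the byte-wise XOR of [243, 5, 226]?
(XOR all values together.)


XOR chain: 243 ^ 5 ^ 226 = 20

20


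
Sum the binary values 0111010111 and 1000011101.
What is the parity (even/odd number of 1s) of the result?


0111010111 = 471
1000011101 = 541
Sum = 1012 = 1111110100
1s count = 7

odd parity (7 ones in 1111110100)


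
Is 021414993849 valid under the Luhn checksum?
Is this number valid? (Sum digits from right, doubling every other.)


Luhn sum = 63
63 mod 10 = 3

Invalid (Luhn sum mod 10 = 3)


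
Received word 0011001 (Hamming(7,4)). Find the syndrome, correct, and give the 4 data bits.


Syndrome = 0: no error detected

Data: 1001 (no errors)


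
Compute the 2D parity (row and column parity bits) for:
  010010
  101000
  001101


Row parities: 001
Column parities: 110111

Row P: 001, Col P: 110111, Corner: 1


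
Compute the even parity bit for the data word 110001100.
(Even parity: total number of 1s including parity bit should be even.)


Number of 1s in data: 4
Parity bit: 0

0


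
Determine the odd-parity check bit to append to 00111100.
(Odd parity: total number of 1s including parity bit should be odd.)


Number of 1s in data: 4
Parity bit: 1

1


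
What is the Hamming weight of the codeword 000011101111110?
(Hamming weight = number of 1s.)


Counting 1s in 000011101111110

9


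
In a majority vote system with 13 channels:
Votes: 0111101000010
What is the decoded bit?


Ones: 6 out of 13
Threshold: 7

0 (6/13 voted 1)


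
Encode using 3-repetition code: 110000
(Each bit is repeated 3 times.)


Each bit -> 3 copies

111111000000000000


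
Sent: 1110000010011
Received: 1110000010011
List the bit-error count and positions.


XOR: 0000000000000

0 errors (received matches sent)


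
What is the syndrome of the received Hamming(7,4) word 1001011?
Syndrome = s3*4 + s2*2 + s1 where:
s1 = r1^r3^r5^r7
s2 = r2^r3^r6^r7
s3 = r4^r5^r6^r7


s1=0, s2=0, s3=1

Syndrome = 4 (error at position 4)


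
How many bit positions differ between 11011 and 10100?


XOR: 01111
Count of 1s: 4

4


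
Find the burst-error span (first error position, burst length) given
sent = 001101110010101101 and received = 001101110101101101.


XOR: 000000000111000000

Burst at position 9, length 3


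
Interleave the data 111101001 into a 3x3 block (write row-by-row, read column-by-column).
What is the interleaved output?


Matrix:
  111
  101
  001
Read columns: 110100111

110100111


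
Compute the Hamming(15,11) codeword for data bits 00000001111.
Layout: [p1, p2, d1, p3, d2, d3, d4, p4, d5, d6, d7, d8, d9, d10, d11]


Parity bits: p1=0, p2=0, p3=0, p4=0

000000000001111


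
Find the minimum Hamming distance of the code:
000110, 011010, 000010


Comparing all pairs, minimum distance: 1
Can detect 0 errors, correct 0 errors

1


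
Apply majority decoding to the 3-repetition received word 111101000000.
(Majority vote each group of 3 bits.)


Groups: 111, 101, 000, 000
Majority votes: 1100

1100


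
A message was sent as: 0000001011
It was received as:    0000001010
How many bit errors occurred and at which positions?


XOR: 0000000001

1 error(s) at position(s): 9


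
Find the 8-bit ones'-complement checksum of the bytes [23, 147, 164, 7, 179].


Sum = 520 mod 256 = 8
Complement = 247

247


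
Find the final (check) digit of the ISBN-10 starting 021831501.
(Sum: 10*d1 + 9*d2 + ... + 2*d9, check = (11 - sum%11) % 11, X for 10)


Weighted sum: 127
127 mod 11 = 6

Check digit: 5


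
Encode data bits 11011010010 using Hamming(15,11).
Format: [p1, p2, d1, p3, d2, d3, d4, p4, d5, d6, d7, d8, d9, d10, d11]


Parity bits: p1=1, p2=0, p3=1, p4=1

101110111010010


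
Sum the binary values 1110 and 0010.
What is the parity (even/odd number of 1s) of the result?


1110 = 14
0010 = 2
Sum = 16 = 10000
1s count = 1

odd parity (1 ones in 10000)


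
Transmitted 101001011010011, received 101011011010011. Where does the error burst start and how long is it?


XOR: 000010000000000

Burst at position 4, length 1


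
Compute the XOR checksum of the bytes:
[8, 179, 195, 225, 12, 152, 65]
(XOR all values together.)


XOR chain: 8 ^ 179 ^ 195 ^ 225 ^ 12 ^ 152 ^ 65 = 76

76


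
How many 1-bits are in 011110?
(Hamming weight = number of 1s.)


Counting 1s in 011110

4


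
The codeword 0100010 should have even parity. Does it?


Number of 1s: 2

Yes, parity is correct (2 ones)


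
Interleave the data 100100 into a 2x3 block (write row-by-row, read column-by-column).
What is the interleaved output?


Matrix:
  100
  100
Read columns: 110000

110000


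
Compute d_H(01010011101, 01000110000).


XOR: 00010101101
Count of 1s: 5

5


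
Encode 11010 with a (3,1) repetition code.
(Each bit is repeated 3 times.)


Each bit -> 3 copies

111111000111000


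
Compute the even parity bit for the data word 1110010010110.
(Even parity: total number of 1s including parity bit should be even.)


Number of 1s in data: 7
Parity bit: 1

1
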